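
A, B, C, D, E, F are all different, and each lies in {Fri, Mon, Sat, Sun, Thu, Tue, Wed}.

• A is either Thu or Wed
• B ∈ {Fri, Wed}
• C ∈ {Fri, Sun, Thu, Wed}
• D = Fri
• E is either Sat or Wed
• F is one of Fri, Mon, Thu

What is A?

D has just one choice, so D = Fri. Strike Fri from B, C, F.
B has just one choice, so B = Wed. Strike Wed from A, C, E.
So A = Thu.

Thu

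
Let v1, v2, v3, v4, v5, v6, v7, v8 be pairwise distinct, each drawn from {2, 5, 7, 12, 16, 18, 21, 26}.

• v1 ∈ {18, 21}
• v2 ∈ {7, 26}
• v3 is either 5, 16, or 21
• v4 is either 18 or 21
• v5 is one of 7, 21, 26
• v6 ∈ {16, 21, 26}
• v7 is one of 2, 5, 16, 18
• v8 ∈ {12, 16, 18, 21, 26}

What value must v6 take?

The 8 variables together cover exactly {2, 5, 7, 12, 16, 18, 21, 26} — 8 values for 8 variables — and 2 appears only in v7's list, so v7 = 2.
The 7 still-open variables draw from only 7 values {5, 7, 12, 16, 18, 21, 26}, so each is used; only v3 can be 5, hence v3 = 5.
The 6 still-open variables draw from only 6 values {7, 12, 16, 18, 21, 26}, so each is used; only v8 can be 12, hence v8 = 12.
The 5 still-open variables together cover exactly {7, 16, 18, 21, 26} — 5 values for 5 variables — and 16 appears only in v6's list, so v6 = 16.

16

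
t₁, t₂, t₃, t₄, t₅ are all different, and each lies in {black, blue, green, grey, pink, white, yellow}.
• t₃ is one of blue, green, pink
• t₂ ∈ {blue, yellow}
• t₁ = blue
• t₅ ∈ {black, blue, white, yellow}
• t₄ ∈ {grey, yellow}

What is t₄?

grey

t₁ must be blue (only option left). Eliminate blue elsewhere: t₂, t₃, t₅.
t₂'s domain is down to {yellow}, so t₂ = yellow. Eliminate yellow elsewhere: t₄, t₅.
So t₄ = grey.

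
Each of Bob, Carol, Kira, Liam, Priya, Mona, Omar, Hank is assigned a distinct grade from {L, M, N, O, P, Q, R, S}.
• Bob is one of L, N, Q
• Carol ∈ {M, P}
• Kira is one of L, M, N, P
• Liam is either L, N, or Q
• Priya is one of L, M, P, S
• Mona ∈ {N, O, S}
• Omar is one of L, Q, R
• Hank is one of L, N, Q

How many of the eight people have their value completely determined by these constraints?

3

Among the 8 variables, O fits only Mona (and all 8 values in {L, M, N, O, P, Q, R, S} must be used), so Mona = O.
Among the 7 still-open variables, R fits only Omar (and all 7 values in {L, M, N, P, Q, R, S} must be used), so Omar = R.
The 6 still-open variables draw from only 6 values {L, M, N, P, Q, S}, so each is used; only Priya can be S, hence Priya = S.
The 3 variables Bob, Liam, Hank are confined to {L, N, Q}, which locks those values in; drop them from Kira.
Determined: Priya=S, Mona=O, Omar=R. The other people each still have more than one consistent value. That makes 3.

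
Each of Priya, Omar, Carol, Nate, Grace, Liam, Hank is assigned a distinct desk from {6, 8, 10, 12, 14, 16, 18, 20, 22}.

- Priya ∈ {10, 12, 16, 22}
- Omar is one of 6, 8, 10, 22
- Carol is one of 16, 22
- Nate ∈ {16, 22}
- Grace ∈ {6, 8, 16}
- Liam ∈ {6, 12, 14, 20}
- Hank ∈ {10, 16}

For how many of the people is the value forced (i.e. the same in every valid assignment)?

Carol and Nate between them cover only {16, 22} — a naked pair. Remove those values from Priya, Omar, Grace, Hank.
Hank has just one choice, so Hank = 10. So Priya, Omar can't be 10.
Priya has just one choice, so Priya = 12. So Liam can't be 12.
Omar and Grace between them cover only {6, 8} — a naked pair. Remove those values from Liam.
Determined: Priya=12, Hank=10. The other people each still have more than one consistent value. That makes 2.

2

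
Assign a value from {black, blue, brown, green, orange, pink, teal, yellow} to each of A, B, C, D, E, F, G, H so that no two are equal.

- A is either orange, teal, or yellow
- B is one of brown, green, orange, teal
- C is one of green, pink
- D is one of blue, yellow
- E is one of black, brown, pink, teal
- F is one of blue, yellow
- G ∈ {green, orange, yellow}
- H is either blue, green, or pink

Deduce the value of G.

Among the 8 variables, black fits only E (and all 8 values in {black, blue, brown, green, orange, pink, teal, yellow} must be used), so E = black.
The 7 still-open variables together cover exactly {blue, brown, green, orange, pink, teal, yellow} — 7 values for 7 variables — and brown appears only in B's list, so B = brown.
The 6 still-open variables together cover exactly {blue, green, orange, pink, teal, yellow} — 6 values for 6 variables — and teal appears only in A's list, so A = teal.
The 5 still-open variables draw from only 5 values {blue, green, orange, pink, yellow}, so each is used; only G can be orange, hence G = orange.

orange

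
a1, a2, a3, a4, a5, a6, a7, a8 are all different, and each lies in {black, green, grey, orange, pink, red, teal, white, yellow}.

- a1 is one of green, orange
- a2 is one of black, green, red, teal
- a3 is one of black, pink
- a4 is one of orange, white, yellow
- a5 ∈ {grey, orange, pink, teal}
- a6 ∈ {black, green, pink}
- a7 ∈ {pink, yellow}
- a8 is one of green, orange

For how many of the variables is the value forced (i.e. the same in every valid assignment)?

2

The 2 variables a1 and a8 are confined to {green, orange}, which locks those values in; drop them from a2, a4, a5, a6.
The 2 variables a3 and a6 are confined to {black, pink}, which locks those values in; drop them from a2, a5, a7.
That leaves a7 = yellow. Strike yellow from a4.
a4 has just one choice, so a4 = white.
Determined: a4=white, a7=yellow. The other variables each still have more than one consistent value. That makes 2.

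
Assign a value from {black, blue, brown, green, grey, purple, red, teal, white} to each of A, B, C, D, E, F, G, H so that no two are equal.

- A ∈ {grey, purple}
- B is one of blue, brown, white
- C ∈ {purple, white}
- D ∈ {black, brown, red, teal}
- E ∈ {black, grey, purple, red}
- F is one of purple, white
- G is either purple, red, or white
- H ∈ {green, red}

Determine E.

black

C and F share exactly the 2 values {purple, white}; by pigeonhole those values go to them, so strike purple, white from A, B, E, G.
A's domain is down to {grey}, so A = grey. Strike grey from E.
G must be red (only option left). So D, E, H can't be red.
So E = black.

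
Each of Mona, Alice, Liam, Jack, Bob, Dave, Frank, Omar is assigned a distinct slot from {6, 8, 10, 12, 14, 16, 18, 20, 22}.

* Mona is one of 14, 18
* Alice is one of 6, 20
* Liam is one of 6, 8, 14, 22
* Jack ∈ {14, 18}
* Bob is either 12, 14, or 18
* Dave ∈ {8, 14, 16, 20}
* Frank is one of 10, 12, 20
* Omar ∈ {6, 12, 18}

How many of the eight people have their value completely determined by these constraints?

The 2 variables Mona and Jack are confined to {14, 18}, which locks those values in; drop them from Liam, Bob, Dave, Omar.
Bob must be 12 (only option left). So Frank, Omar can't be 12.
Omar must be 6 (only option left). Remove 6 from Alice, Liam.
Alice must be 20 (only option left). Eliminate 20 elsewhere: Dave, Frank.
Frank's domain is down to {10}, so Frank = 10.
Determined: Alice=20, Bob=12, Frank=10, Omar=6. The other people each still have more than one consistent value. That makes 4.

4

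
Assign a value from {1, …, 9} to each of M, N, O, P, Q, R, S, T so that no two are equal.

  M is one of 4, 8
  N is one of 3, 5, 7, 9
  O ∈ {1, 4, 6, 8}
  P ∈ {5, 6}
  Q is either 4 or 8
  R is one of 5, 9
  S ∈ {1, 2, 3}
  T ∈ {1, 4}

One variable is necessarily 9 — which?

M and Q between them cover only {4, 8} — a naked pair. Remove those values from O, T.
T has just one choice, so T = 1. Eliminate 1 elsewhere: O, S.
That leaves O = 6. Strike 6 from P.
P has just one choice, so P = 5. Remove 5 from N, R.
So 9 goes to R.

R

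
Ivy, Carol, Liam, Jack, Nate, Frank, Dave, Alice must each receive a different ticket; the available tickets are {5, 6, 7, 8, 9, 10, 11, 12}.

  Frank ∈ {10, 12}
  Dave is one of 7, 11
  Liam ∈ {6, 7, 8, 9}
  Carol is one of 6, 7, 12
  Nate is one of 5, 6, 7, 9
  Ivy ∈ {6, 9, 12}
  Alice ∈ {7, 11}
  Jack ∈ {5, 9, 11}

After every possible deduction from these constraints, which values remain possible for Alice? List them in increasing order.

7, 11

The 8 variables together cover exactly {5, 6, 7, 8, 9, 10, 11, 12} — 8 values for 8 variables — and 8 appears only in Liam's list, so Liam = 8.
The 7 still-open variables together cover exactly {5, 6, 7, 9, 10, 11, 12} — 7 values for 7 variables — and 10 appears only in Frank's list, so Frank = 10.
Dave and Alice share exactly the 2 values {7, 11}; by pigeonhole those values go to them, so strike 7, 11 from Carol, Jack, Nate.
No further eliminations apply; Alice can still be any of 7, 11.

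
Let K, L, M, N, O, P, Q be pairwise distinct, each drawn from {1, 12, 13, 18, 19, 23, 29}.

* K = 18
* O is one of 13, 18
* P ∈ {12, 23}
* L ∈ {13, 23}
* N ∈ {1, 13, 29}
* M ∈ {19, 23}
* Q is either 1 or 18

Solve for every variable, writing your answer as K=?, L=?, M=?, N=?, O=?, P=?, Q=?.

K=18, L=23, M=19, N=29, O=13, P=12, Q=1

K's domain is down to {18}, so K = 18. So O, Q can't be 18.
O's domain is down to {13}, so O = 13. Remove 13 from L, N.
Q's domain is down to {1}, so Q = 1. Strike 1 from N.
L has just one choice, so L = 23. Strike 23 from M, P.
M has just one choice, so M = 19.
That leaves N = 29.
That leaves P = 12.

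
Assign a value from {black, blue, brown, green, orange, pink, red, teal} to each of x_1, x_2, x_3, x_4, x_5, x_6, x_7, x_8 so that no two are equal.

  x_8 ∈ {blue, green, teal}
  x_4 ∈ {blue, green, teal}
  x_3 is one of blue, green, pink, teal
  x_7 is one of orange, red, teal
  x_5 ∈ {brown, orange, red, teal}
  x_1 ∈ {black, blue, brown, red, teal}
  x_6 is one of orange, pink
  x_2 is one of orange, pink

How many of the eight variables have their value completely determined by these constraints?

3

The 8 variables draw from only 8 values {black, blue, brown, green, orange, pink, red, teal}, so each is used; only x_1 can be black, hence x_1 = black.
Among the 7 still-open variables, brown fits only x_5 (and all 7 values in {blue, brown, green, orange, pink, red, teal} must be used), so x_5 = brown.
Among the 6 still-open variables, red fits only x_7 (and all 6 values in {blue, green, orange, pink, red, teal} must be used), so x_7 = red.
x_2 and x_6 between them cover only {orange, pink} — a naked pair. Remove those values from x_3.
Determined: x_1=black, x_5=brown, x_7=red. The other variables each still have more than one consistent value. That makes 3.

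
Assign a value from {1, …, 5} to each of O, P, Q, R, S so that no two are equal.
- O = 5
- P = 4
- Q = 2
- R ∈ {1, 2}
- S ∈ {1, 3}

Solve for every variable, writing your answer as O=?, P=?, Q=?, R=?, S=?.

O=5, P=4, Q=2, R=1, S=3

O must be 5 (only option left).
P must be 4 (only option left).
Q must be 2 (only option left). Eliminate 2 elsewhere: R.
R has just one choice, so R = 1. So S can't be 1.
S must be 3 (only option left).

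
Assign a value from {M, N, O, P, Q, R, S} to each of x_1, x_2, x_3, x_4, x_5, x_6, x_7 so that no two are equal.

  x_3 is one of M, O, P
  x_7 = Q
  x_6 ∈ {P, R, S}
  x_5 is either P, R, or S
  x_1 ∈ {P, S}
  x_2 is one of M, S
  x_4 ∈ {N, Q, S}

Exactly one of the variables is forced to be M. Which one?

x_7's domain is down to {Q}, so x_7 = Q. So x_4 can't be Q.
The 6 still-open variables together cover exactly {M, N, O, P, R, S} — 6 values for 6 variables — and N appears only in x_4's list, so x_4 = N.
The 5 still-open variables together cover exactly {M, O, P, R, S} — 5 values for 5 variables — and O appears only in x_3's list, so x_3 = O.
Among the 4 still-open variables, M fits only x_2 (and all 4 values in {M, P, R, S} must be used), so x_2 = M.

x_2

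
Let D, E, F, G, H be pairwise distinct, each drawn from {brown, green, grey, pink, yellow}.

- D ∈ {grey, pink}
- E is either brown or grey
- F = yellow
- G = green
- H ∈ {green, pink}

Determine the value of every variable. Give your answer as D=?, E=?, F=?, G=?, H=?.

D=grey, E=brown, F=yellow, G=green, H=pink

F's domain is down to {yellow}, so F = yellow.
G must be green (only option left). So H can't be green.
H's domain is down to {pink}, so H = pink. Eliminate pink elsewhere: D.
That leaves D = grey. Eliminate grey elsewhere: E.
That leaves E = brown.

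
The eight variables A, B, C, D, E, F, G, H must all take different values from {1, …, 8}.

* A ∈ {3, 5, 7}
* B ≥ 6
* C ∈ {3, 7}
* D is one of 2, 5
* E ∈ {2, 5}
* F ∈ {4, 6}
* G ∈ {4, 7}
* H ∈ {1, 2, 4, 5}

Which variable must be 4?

G

Among the 8 variables, 1 fits only H (and all 8 values in {1, 2, 3, 4, 5, 6, 7, 8} must be used), so H = 1.
The 7 still-open variables together cover exactly {2, 3, 4, 5, 6, 7, 8} — 7 values for 7 variables — and 8 appears only in B's list, so B = 8.
The 6 still-open variables draw from only 6 values {2, 3, 4, 5, 6, 7}, so each is used; only F can be 6, hence F = 6.
The 5 still-open variables draw from only 5 values {2, 3, 4, 5, 7}, so each is used; only G can be 4, hence G = 4.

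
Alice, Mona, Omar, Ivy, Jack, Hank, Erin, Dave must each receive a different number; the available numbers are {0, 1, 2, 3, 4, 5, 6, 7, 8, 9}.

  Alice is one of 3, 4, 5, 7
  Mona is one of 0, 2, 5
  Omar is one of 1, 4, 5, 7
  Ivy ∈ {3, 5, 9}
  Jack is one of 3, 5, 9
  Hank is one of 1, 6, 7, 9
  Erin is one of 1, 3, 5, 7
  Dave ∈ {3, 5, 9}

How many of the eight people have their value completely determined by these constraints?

1

Ivy, Jack, Dave share exactly the 3 values {3, 5, 9}; by pigeonhole those values go to them, so strike 3, 5, 9 from Alice, Mona, Omar, Hank, Erin.
Alice, Omar, Erin between them cover only {1, 4, 7} — a naked triple. Remove those values from Hank.
Hank must be 6 (only option left).
Determined: Hank=6. The other people each still have more than one consistent value. That makes 1.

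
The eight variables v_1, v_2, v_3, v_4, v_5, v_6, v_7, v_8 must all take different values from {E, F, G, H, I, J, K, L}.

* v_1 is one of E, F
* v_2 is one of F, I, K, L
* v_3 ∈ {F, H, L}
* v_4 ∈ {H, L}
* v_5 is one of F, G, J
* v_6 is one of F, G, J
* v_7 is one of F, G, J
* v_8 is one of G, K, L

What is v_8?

K

The 8 variables draw from only 8 values {E, F, G, H, I, J, K, L}, so each is used; only v_1 can be E, hence v_1 = E.
The 7 still-open variables together cover exactly {F, G, H, I, J, K, L} — 7 values for 7 variables — and I appears only in v_2's list, so v_2 = I.
The 6 still-open variables together cover exactly {F, G, H, J, K, L} — 6 values for 6 variables — and K appears only in v_8's list, so v_8 = K.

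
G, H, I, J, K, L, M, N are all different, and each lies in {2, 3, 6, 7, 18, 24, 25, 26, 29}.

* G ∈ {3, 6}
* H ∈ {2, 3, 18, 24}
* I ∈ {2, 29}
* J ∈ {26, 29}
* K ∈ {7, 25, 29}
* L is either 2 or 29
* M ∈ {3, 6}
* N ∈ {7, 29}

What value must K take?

G and M share exactly the 2 values {3, 6}; by pigeonhole those values go to them, so strike 3, 6 from H.
The 2 variables I and L are confined to {2, 29}, which locks those values in; drop them from H, J, K, N.
J's domain is down to {26}, so J = 26.
N must be 7 (only option left). Remove 7 from K.
So K = 25.

25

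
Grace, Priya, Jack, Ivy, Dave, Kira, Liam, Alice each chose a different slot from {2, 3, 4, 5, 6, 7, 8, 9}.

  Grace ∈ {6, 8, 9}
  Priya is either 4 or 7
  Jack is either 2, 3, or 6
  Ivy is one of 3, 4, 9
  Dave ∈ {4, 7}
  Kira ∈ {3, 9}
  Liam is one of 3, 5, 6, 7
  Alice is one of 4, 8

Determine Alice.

8

The 8 variables together cover exactly {2, 3, 4, 5, 6, 7, 8, 9} — 8 values for 8 variables — and 2 appears only in Jack's list, so Jack = 2.
The 7 still-open variables draw from only 7 values {3, 4, 5, 6, 7, 8, 9}, so each is used; only Liam can be 5, hence Liam = 5.
The 6 still-open variables together cover exactly {3, 4, 6, 7, 8, 9} — 6 values for 6 variables — and 6 appears only in Grace's list, so Grace = 6.
The 5 still-open variables draw from only 5 values {3, 4, 7, 8, 9}, so each is used; only Alice can be 8, hence Alice = 8.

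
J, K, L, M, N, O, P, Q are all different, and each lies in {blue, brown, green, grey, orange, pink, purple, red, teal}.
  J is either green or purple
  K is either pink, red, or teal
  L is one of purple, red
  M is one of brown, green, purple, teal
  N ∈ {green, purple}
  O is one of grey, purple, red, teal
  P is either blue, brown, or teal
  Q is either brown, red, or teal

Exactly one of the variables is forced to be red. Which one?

Among the 8 variables, blue fits only P (and all 8 values in {blue, brown, green, grey, pink, purple, red, teal} must be used), so P = blue.
The 7 still-open variables draw from only 7 values {brown, green, grey, pink, purple, red, teal}, so each is used; only O can be grey, hence O = grey.
Among the 6 still-open variables, pink fits only K (and all 6 values in {brown, green, pink, purple, red, teal} must be used), so K = pink.
J and N between them cover only {green, purple} — a naked pair. Remove those values from L, M.
So red goes to L.

L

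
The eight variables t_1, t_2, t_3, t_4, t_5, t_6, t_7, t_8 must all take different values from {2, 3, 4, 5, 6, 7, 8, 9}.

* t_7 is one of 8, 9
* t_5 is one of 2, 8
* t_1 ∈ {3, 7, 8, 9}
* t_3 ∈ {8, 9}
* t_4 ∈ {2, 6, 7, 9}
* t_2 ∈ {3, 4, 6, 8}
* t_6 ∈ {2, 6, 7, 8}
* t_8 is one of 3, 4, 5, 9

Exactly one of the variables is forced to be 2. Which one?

t_5

The 8 variables together cover exactly {2, 3, 4, 5, 6, 7, 8, 9} — 8 values for 8 variables — and 5 appears only in t_8's list, so t_8 = 5.
The 7 still-open variables together cover exactly {2, 3, 4, 6, 7, 8, 9} — 7 values for 7 variables — and 4 appears only in t_2's list, so t_2 = 4.
The 6 still-open variables draw from only 6 values {2, 3, 6, 7, 8, 9}, so each is used; only t_1 can be 3, hence t_1 = 3.
t_3 and t_7 between them cover only {8, 9} — a naked pair. Remove those values from t_4, t_5, t_6.
So 2 goes to t_5.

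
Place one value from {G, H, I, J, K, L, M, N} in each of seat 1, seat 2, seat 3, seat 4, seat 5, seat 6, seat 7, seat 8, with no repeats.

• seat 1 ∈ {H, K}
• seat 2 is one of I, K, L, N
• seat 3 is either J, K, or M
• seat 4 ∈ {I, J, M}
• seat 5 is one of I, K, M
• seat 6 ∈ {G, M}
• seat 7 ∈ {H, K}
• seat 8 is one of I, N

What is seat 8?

The 8 variables draw from only 8 values {G, H, I, J, K, L, M, N}, so each is used; only seat 6 can be G, hence seat 6 = G.
Among the 7 still-open variables, L fits only seat 2 (and all 7 values in {H, I, J, K, L, M, N} must be used), so seat 2 = L.
Among the 6 still-open variables, N fits only seat 8 (and all 6 values in {H, I, J, K, M, N} must be used), so seat 8 = N.

N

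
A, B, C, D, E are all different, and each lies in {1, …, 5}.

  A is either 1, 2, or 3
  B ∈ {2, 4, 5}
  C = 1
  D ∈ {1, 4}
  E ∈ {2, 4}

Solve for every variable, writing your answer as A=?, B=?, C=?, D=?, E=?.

A=3, B=5, C=1, D=4, E=2

C's domain is down to {1}, so C = 1. Strike 1 from A, D.
That leaves D = 4. Eliminate 4 elsewhere: B, E.
That leaves E = 2. Strike 2 from A, B.
A must be 3 (only option left).
B's domain is down to {5}, so B = 5.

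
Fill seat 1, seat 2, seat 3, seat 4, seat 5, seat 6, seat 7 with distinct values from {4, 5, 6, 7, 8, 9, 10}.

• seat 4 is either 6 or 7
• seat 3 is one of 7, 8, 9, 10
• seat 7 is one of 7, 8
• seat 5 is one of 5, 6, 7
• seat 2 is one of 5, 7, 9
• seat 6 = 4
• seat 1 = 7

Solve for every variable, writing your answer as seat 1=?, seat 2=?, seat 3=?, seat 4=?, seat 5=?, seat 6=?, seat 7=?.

seat 1=7, seat 2=9, seat 3=10, seat 4=6, seat 5=5, seat 6=4, seat 7=8

seat 1 has just one choice, so seat 1 = 7. Eliminate 7 elsewhere: seat 2, seat 3, seat 4, seat 5, seat 7.
seat 4's domain is down to {6}, so seat 4 = 6. Eliminate 6 elsewhere: seat 5.
That leaves seat 5 = 5. So seat 2 can't be 5.
seat 6's domain is down to {4}, so seat 6 = 4.
seat 7's domain is down to {8}, so seat 7 = 8. So seat 3 can't be 8.
seat 2's domain is down to {9}, so seat 2 = 9. Eliminate 9 elsewhere: seat 3.
seat 3 has just one choice, so seat 3 = 10.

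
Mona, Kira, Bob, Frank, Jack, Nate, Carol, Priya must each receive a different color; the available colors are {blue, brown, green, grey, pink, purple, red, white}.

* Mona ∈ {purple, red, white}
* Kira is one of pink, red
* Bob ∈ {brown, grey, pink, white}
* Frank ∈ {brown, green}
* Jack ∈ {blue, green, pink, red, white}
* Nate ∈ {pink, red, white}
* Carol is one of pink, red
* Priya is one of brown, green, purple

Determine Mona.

purple

The 8 variables together cover exactly {blue, brown, green, grey, pink, purple, red, white} — 8 values for 8 variables — and blue appears only in Jack's list, so Jack = blue.
Among the 7 still-open variables, grey fits only Bob (and all 7 values in {brown, green, grey, pink, purple, red, white} must be used), so Bob = grey.
The 2 variables Kira and Carol are confined to {pink, red}, which locks those values in; drop them from Mona, Nate.
Nate's domain is down to {white}, so Nate = white. Strike white from Mona.
So Mona = purple.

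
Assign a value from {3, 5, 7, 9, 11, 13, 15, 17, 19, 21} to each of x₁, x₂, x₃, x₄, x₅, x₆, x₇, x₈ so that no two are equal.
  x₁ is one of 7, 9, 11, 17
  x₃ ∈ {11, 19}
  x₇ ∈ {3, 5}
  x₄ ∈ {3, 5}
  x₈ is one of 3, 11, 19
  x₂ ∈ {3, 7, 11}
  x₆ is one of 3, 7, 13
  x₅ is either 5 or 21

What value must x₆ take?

13

The 2 variables x₄ and x₇ are confined to {3, 5}, which locks those values in; drop them from x₂, x₅, x₆, x₈.
x₅'s domain is down to {21}, so x₅ = 21.
x₃ and x₈ between them cover only {11, 19} — a naked pair. Remove those values from x₁, x₂.
x₂'s domain is down to {7}, so x₂ = 7. Strike 7 from x₁, x₆.
So x₆ = 13.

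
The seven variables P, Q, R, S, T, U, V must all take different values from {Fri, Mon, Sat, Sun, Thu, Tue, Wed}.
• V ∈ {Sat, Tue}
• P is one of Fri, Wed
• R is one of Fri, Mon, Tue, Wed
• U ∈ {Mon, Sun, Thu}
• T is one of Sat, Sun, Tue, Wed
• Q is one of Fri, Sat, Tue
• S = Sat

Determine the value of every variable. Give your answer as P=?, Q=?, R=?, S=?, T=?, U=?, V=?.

S must be Sat (only option left). Remove Sat from Q, T, V.
V must be Tue (only option left). So Q, R, T can't be Tue.
Q must be Fri (only option left). Strike Fri from P, R.
P's domain is down to {Wed}, so P = Wed. Eliminate Wed elsewhere: R, T.
R has just one choice, so R = Mon. So U can't be Mon.
That leaves T = Sun. Remove Sun from U.
That leaves U = Thu.

P=Wed, Q=Fri, R=Mon, S=Sat, T=Sun, U=Thu, V=Tue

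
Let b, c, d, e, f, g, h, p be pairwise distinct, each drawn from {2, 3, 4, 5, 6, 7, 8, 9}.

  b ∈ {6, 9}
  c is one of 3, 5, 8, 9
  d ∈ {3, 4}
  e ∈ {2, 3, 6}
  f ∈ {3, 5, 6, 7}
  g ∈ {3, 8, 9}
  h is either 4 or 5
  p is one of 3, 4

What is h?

5

The 8 variables together cover exactly {2, 3, 4, 5, 6, 7, 8, 9} — 8 values for 8 variables — and 2 appears only in e's list, so e = 2.
The 7 still-open variables together cover exactly {3, 4, 5, 6, 7, 8, 9} — 7 values for 7 variables — and 7 appears only in f's list, so f = 7.
The 6 still-open variables draw from only 6 values {3, 4, 5, 6, 8, 9}, so each is used; only b can be 6, hence b = 6.
The 2 variables d and p are confined to {3, 4}, which locks those values in; drop them from c, g, h.
So h = 5.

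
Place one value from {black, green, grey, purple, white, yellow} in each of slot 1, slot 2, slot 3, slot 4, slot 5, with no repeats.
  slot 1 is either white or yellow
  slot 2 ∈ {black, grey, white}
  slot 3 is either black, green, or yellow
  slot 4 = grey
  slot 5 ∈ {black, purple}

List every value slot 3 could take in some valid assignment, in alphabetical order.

black, green, yellow

slot 4 must be grey (only option left). Remove grey from slot 2.
No further eliminations apply; slot 3 can still be any of black, green, yellow.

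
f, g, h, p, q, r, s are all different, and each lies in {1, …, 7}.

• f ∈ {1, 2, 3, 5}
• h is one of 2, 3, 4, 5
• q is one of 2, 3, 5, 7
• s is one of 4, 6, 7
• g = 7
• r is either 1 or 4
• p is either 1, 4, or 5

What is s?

6

g must be 7 (only option left). So q, s can't be 7.
Among the 6 still-open variables, 6 fits only s (and all 6 values in {1, 2, 3, 4, 5, 6} must be used), so s = 6.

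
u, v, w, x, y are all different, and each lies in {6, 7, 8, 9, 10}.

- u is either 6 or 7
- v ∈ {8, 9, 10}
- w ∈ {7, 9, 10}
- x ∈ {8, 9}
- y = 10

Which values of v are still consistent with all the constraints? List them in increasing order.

y must be 10 (only option left). Remove 10 from v, w.
Among the 4 still-open variables, 6 fits only u (and all 4 values in {6, 7, 8, 9} must be used), so u = 6.
The 3 still-open variables together cover exactly {7, 8, 9} — 3 values for 3 variables — and 7 appears only in w's list, so w = 7.
No further eliminations apply; v can still be any of 8, 9.

8, 9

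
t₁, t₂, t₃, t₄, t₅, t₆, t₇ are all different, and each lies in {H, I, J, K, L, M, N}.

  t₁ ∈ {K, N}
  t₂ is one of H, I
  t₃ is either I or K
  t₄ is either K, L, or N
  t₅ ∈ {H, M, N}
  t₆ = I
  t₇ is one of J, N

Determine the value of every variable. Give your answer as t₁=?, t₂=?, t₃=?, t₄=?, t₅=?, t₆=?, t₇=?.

t₁=N, t₂=H, t₃=K, t₄=L, t₅=M, t₆=I, t₇=J

t₆ must be I (only option left). So t₂, t₃ can't be I.
t₂ must be H (only option left). Remove H from t₅.
t₃ must be K (only option left). So t₁, t₄ can't be K.
t₁ must be N (only option left). Strike N from t₄, t₅, t₇.
t₄ has just one choice, so t₄ = L.
That leaves t₅ = M.
That leaves t₇ = J.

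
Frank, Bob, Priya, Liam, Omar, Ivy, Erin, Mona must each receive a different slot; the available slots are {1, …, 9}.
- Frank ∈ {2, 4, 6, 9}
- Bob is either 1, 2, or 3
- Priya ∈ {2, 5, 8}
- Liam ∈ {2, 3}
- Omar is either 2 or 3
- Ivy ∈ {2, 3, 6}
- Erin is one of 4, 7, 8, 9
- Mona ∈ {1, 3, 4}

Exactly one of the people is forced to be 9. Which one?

The 2 variables Liam and Omar are confined to {2, 3}, which locks those values in; drop them from Frank, Bob, Priya, Ivy, Mona.
Bob has just one choice, so Bob = 1. Eliminate 1 elsewhere: Mona.
That leaves Ivy = 6. Remove 6 from Frank.
Mona must be 4 (only option left). So Frank, Erin can't be 4.
So 9 goes to Frank.

Frank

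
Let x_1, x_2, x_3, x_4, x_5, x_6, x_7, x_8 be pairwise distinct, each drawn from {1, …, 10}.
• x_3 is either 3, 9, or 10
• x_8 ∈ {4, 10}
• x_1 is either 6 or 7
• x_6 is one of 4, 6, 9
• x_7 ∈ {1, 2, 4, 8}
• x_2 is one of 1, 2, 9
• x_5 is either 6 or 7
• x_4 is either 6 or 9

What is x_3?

3

x_1 and x_5 share exactly the 2 values {6, 7}; by pigeonhole those values go to them, so strike 6, 7 from x_4, x_6.
x_4 must be 9 (only option left). Strike 9 from x_2, x_3, x_6.
That leaves x_6 = 4. Strike 4 from x_7, x_8.
That leaves x_8 = 10. Strike 10 from x_3.
So x_3 = 3.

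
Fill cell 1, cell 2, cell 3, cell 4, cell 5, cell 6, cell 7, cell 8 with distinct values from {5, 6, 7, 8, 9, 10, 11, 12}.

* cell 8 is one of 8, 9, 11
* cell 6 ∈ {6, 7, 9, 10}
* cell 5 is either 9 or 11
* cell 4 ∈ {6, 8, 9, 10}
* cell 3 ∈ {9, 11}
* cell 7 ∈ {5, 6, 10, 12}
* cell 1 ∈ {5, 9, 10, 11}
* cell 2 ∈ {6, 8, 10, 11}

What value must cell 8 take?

8

The 8 variables together cover exactly {5, 6, 7, 8, 9, 10, 11, 12} — 8 values for 8 variables — and 7 appears only in cell 6's list, so cell 6 = 7.
Among the 7 still-open variables, 12 fits only cell 7 (and all 7 values in {5, 6, 8, 9, 10, 11, 12} must be used), so cell 7 = 12.
The 6 still-open variables draw from only 6 values {5, 6, 8, 9, 10, 11}, so each is used; only cell 1 can be 5, hence cell 1 = 5.
cell 3 and cell 5 share exactly the 2 values {9, 11}; by pigeonhole those values go to them, so strike 9, 11 from cell 2, cell 4, cell 8.
So cell 8 = 8.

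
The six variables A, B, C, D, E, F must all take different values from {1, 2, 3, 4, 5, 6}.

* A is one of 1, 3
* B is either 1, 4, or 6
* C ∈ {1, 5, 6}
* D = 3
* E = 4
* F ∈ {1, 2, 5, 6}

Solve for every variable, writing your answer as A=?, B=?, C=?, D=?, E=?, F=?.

D's domain is down to {3}, so D = 3. Eliminate 3 elsewhere: A.
E's domain is down to {4}, so E = 4. Remove 4 from B.
A must be 1 (only option left). Eliminate 1 elsewhere: B, C, F.
B has just one choice, so B = 6. Remove 6 from C, F.
C's domain is down to {5}, so C = 5. Remove 5 from F.
F has just one choice, so F = 2.

A=1, B=6, C=5, D=3, E=4, F=2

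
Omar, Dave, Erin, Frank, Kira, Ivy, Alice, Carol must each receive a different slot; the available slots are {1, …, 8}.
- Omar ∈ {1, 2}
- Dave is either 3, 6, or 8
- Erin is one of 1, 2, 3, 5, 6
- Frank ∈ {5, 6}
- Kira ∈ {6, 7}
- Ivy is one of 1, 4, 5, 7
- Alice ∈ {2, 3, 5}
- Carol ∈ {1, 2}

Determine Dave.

8

Among the 8 variables, 4 fits only Ivy (and all 8 values in {1, 2, 3, 4, 5, 6, 7, 8} must be used), so Ivy = 4.
Among the 7 still-open variables, 7 fits only Kira (and all 7 values in {1, 2, 3, 5, 6, 7, 8} must be used), so Kira = 7.
The 6 still-open variables draw from only 6 values {1, 2, 3, 5, 6, 8}, so each is used; only Dave can be 8, hence Dave = 8.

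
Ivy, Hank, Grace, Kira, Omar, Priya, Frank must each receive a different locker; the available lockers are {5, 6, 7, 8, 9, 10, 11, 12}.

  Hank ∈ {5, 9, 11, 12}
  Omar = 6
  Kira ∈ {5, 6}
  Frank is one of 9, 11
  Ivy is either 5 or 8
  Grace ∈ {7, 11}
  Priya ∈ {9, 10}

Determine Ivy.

Omar must be 6 (only option left). Eliminate 6 elsewhere: Kira.
Kira's domain is down to {5}, so Kira = 5. Remove 5 from Ivy, Hank.
So Ivy = 8.

8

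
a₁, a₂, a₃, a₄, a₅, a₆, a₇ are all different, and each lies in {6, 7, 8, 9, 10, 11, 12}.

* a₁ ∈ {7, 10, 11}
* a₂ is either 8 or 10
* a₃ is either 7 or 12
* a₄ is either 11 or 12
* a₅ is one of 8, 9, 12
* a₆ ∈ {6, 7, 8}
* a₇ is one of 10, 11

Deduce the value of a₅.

9

The 7 variables draw from only 7 values {6, 7, 8, 9, 10, 11, 12}, so each is used; only a₆ can be 6, hence a₆ = 6.
Among the 6 still-open variables, 9 fits only a₅ (and all 6 values in {7, 8, 9, 10, 11, 12} must be used), so a₅ = 9.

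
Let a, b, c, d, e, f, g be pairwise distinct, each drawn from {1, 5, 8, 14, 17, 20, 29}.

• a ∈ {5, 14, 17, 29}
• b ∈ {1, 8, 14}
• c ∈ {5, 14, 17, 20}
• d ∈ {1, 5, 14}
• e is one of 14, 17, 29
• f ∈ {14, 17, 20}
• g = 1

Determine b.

8

g's domain is down to {1}, so g = 1. Remove 1 from b, d.
Among the 6 still-open variables, 8 fits only b (and all 6 values in {5, 8, 14, 17, 20, 29} must be used), so b = 8.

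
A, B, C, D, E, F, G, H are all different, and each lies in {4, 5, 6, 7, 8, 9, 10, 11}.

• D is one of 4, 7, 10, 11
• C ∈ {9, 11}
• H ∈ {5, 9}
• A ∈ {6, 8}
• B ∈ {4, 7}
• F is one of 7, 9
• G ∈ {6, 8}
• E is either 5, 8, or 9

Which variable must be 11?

C

The 8 variables together cover exactly {4, 5, 6, 7, 8, 9, 10, 11} — 8 values for 8 variables — and 10 appears only in D's list, so D = 10.
The 7 still-open variables draw from only 7 values {4, 5, 6, 7, 8, 9, 11}, so each is used; only B can be 4, hence B = 4.
The 6 still-open variables together cover exactly {5, 6, 7, 8, 9, 11} — 6 values for 6 variables — and 7 appears only in F's list, so F = 7.
Among the 5 still-open variables, 11 fits only C (and all 5 values in {5, 6, 8, 9, 11} must be used), so C = 11.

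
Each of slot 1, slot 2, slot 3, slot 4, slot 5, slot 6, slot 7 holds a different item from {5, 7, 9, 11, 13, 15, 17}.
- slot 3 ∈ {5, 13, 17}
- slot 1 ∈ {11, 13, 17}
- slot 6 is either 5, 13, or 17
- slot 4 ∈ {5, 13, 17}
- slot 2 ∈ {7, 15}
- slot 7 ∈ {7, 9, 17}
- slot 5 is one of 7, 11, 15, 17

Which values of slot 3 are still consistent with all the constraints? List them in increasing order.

5, 13, 17

The 7 variables together cover exactly {5, 7, 9, 11, 13, 15, 17} — 7 values for 7 variables — and 9 appears only in slot 7's list, so slot 7 = 9.
The 3 variables slot 3, slot 4, slot 6 are confined to {5, 13, 17}, which locks those values in; drop them from slot 1, slot 5.
slot 1 has just one choice, so slot 1 = 11. Remove 11 from slot 5.
No further eliminations apply; slot 3 can still be any of 5, 13, 17.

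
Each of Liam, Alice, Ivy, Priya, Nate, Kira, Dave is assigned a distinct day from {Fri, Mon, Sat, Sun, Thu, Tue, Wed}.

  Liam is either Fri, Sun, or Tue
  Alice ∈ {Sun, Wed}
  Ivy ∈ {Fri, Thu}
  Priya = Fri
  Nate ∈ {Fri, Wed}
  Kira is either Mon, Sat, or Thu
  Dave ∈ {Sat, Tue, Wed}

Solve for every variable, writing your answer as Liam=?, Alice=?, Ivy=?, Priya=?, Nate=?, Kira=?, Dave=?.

Liam=Tue, Alice=Sun, Ivy=Thu, Priya=Fri, Nate=Wed, Kira=Mon, Dave=Sat

Priya's domain is down to {Fri}, so Priya = Fri. Strike Fri from Liam, Ivy, Nate.
Nate has just one choice, so Nate = Wed. Eliminate Wed elsewhere: Alice, Dave.
Alice has just one choice, so Alice = Sun. Strike Sun from Liam.
Ivy must be Thu (only option left). Remove Thu from Kira.
Liam has just one choice, so Liam = Tue. Remove Tue from Dave.
Dave's domain is down to {Sat}, so Dave = Sat. Eliminate Sat elsewhere: Kira.
Kira's domain is down to {Mon}, so Kira = Mon.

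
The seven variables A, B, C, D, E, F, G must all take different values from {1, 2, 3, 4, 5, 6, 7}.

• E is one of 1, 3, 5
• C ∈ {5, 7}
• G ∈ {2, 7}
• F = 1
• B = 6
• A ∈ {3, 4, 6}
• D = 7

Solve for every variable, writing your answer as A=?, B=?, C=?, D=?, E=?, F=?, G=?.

A=4, B=6, C=5, D=7, E=3, F=1, G=2

B must be 6 (only option left). Eliminate 6 elsewhere: A.
D's domain is down to {7}, so D = 7. Eliminate 7 elsewhere: C, G.
F's domain is down to {1}, so F = 1. So E can't be 1.
G's domain is down to {2}, so G = 2.
C has just one choice, so C = 5. So E can't be 5.
E has just one choice, so E = 3. Eliminate 3 elsewhere: A.
That leaves A = 4.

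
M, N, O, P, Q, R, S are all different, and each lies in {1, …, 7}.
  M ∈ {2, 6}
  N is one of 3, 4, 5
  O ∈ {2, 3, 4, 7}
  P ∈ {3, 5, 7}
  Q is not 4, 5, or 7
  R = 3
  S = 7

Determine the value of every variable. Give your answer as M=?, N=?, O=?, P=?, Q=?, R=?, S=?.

R must be 3 (only option left). Remove 3 from N, O, P, Q.
S must be 7 (only option left). Strike 7 from O, P.
P must be 5 (only option left). Strike 5 from N.
That leaves N = 4. Strike 4 from O.
That leaves O = 2. Remove 2 from M, Q.
That leaves M = 6. Remove 6 from Q.
Q has just one choice, so Q = 1.

M=6, N=4, O=2, P=5, Q=1, R=3, S=7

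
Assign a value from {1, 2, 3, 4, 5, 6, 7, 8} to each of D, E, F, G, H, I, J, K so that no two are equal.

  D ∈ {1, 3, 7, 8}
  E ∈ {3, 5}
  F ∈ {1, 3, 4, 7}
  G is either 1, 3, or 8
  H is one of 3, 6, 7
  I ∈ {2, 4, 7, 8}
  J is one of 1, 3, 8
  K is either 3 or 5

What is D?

7

The 8 variables draw from only 8 values {1, 2, 3, 4, 5, 6, 7, 8}, so each is used; only I can be 2, hence I = 2.
The 7 still-open variables together cover exactly {1, 3, 4, 5, 6, 7, 8} — 7 values for 7 variables — and 4 appears only in F's list, so F = 4.
Among the 6 still-open variables, 6 fits only H (and all 6 values in {1, 3, 5, 6, 7, 8} must be used), so H = 6.
The 5 still-open variables together cover exactly {1, 3, 5, 7, 8} — 5 values for 5 variables — and 7 appears only in D's list, so D = 7.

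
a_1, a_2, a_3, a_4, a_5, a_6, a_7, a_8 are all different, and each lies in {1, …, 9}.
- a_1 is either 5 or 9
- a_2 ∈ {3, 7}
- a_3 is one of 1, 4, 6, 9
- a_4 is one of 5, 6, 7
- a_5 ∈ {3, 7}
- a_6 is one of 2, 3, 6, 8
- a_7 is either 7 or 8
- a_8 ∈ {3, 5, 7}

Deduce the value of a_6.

a_2 and a_5 between them cover only {3, 7} — a naked pair. Remove those values from a_4, a_6, a_7, a_8.
That leaves a_7 = 8. Strike 8 from a_6.
a_8 must be 5 (only option left). So a_1, a_4 can't be 5.
That leaves a_1 = 9. So a_3 can't be 9.
a_4 has just one choice, so a_4 = 6. So a_3, a_6 can't be 6.
So a_6 = 2.

2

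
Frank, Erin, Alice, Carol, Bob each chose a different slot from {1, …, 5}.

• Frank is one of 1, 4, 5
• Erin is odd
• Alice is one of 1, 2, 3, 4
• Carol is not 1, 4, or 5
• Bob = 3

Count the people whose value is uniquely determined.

2

Bob has just one choice, so Bob = 3. Strike 3 from Erin, Alice, Carol.
Carol has just one choice, so Carol = 2. Remove 2 from Alice.
Determined: Carol=2, Bob=3. The other people each still have more than one consistent value. That makes 2.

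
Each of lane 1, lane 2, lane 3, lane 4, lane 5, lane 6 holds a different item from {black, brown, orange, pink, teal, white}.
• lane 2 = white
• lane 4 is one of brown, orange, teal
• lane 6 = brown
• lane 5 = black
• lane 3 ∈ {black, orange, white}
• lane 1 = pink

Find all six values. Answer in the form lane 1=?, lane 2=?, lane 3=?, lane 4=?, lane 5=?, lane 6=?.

lane 1=pink, lane 2=white, lane 3=orange, lane 4=teal, lane 5=black, lane 6=brown

lane 1 has just one choice, so lane 1 = pink.
lane 2 has just one choice, so lane 2 = white. Remove white from lane 3.
lane 5's domain is down to {black}, so lane 5 = black. Strike black from lane 3.
lane 6's domain is down to {brown}, so lane 6 = brown. Eliminate brown elsewhere: lane 4.
lane 3's domain is down to {orange}, so lane 3 = orange. Eliminate orange elsewhere: lane 4.
lane 4 has just one choice, so lane 4 = teal.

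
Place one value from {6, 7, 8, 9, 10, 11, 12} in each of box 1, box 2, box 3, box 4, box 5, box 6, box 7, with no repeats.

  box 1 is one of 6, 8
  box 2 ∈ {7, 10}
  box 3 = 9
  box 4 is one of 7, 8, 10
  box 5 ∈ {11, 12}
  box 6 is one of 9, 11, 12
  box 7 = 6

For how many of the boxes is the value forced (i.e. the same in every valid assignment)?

box 3 has just one choice, so box 3 = 9. Strike 9 from box 6.
box 7 has just one choice, so box 7 = 6. So box 1 can't be 6.
box 1 has just one choice, so box 1 = 8. So box 4 can't be 8.
Determined: box 1=8, box 3=9, box 7=6. The other boxes each still have more than one consistent value. That makes 3.

3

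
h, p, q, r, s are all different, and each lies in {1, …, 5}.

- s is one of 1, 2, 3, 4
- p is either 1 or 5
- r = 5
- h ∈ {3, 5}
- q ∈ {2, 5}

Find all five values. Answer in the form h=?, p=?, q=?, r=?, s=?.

h=3, p=1, q=2, r=5, s=4

r has just one choice, so r = 5. Eliminate 5 elsewhere: h, p, q.
h has just one choice, so h = 3. Eliminate 3 elsewhere: s.
That leaves p = 1. So s can't be 1.
q has just one choice, so q = 2. Remove 2 from s.
s must be 4 (only option left).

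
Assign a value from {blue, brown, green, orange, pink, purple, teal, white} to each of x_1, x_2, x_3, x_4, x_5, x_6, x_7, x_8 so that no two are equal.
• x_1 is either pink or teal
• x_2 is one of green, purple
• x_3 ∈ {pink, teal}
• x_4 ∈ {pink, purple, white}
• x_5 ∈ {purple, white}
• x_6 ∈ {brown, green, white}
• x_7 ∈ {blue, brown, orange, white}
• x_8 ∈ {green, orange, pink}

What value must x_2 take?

The 8 variables draw from only 8 values {blue, brown, green, orange, pink, purple, teal, white}, so each is used; only x_7 can be blue, hence x_7 = blue.
Among the 7 still-open variables, brown fits only x_6 (and all 7 values in {brown, green, orange, pink, purple, teal, white} must be used), so x_6 = brown.
The 6 still-open variables together cover exactly {green, orange, pink, purple, teal, white} — 6 values for 6 variables — and orange appears only in x_8's list, so x_8 = orange.
The 5 still-open variables draw from only 5 values {green, pink, purple, teal, white}, so each is used; only x_2 can be green, hence x_2 = green.

green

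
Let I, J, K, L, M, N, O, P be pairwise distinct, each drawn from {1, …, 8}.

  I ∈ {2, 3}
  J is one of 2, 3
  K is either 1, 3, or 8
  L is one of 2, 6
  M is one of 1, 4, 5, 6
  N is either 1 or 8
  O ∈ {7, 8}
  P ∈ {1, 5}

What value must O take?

The 8 variables draw from only 8 values {1, 2, 3, 4, 5, 6, 7, 8}, so each is used; only M can be 4, hence M = 4.
The 7 still-open variables together cover exactly {1, 2, 3, 5, 6, 7, 8} — 7 values for 7 variables — and 5 appears only in P's list, so P = 5.
Among the 6 still-open variables, 6 fits only L (and all 6 values in {1, 2, 3, 6, 7, 8} must be used), so L = 6.
Among the 5 still-open variables, 7 fits only O (and all 5 values in {1, 2, 3, 7, 8} must be used), so O = 7.

7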